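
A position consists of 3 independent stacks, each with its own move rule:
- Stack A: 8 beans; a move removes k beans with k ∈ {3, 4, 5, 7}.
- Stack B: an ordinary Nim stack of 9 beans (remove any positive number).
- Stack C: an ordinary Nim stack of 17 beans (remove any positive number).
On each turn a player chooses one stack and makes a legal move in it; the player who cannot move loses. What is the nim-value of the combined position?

26

For stack A, compute g(0), g(1), … with moves {3, 4, 5, 7}:
g(0) = mex{} = 0
g(1) = mex{} = 0
g(2) = mex{} = 0
g(3) = mex{0} = 1
g(4) = mex{0} = 1
g(5) = mex{0} = 1
g(6) = mex{0,1} = 2
g(7) = mex{0,1} = 2
g(8) = mex{0,1} = 2
So g(8) = 2.
Stack B is a plain Nim stack of size 9, so its Grundy value is 9.
Stack C is a plain Nim stack of size 17, so its Grundy value is 17.
The value of a disjunctive sum is the nim-sum of the parts.
Combined value = 2 ⊕ 9 ⊕ 17 = 26.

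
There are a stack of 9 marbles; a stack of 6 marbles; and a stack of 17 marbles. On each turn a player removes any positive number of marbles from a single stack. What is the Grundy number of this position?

Write each in binary and XOR column by column:
  01001  (9)
  00110  (6)
  10001  (17)
  -----
  11110  (30)

30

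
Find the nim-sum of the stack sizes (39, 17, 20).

Compute the nim-sum pairwise:
39 ^ 17 = 54
54 ^ 20 = 34

34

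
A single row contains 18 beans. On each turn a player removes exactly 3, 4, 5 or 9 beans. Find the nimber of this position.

1

Grundy values for subtraction set {3, 4, 5, 9}:
k:     0  1  2  3  4  5  6  7  8  9 10 11 12 13 14 15 16 17 18
g(k):  0  0  0  1  1  1  2  2  0  3  3  1  4  2  0  0  0  1  1
So g(18) = 1.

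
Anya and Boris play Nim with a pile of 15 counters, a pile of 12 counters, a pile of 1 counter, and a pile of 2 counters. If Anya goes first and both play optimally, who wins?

Compute the nim-sum pairwise:
15 ^ 12 = 3
3 ^ 1 = 2
2 ^ 2 = 0
The nim-sum is 0, so this is a P-position: the player to move is in a losing position under optimal play; Anya is about to move from it and so loses — Boris wins.

Boris wins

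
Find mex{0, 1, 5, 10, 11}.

The values 0, 1 are all present; 2 is the first non-negative integer missing from the set.

2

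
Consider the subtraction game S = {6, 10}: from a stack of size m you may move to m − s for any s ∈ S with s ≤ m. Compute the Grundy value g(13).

2

Build the Grundy sequence with g(k) = mex{g(k−s) : s ∈ {6, 10}, s ≤ k}:
k:     0  1  2  3  4  5  6  7  8  9 10 11 12 13
g(k):  0  0  0  0  0  0  1  1  1  1  1  1  2  2
So g(13) = 2.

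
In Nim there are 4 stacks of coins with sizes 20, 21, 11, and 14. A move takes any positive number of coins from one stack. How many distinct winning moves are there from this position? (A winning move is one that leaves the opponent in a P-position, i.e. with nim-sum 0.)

Compute the nim-sum pairwise:
20 XOR 21 = 1
1 XOR 11 = 10
10 XOR 14 = 4
The overall nim-sum is X = 4. A stack of size p has a winning move iff p XOR X < p (reduce it to p XOR X).
  20: 20 XOR 4 = 16 < 20 — winning move (to 16).
  21: 21 XOR 4 = 17 < 21 — winning move (to 17).
  11: 11 XOR 4 = 15 ≥ 11 — no move.
  14: 14 XOR 4 = 10 < 14 — winning move (to 10).
That gives 3 winning moves.

3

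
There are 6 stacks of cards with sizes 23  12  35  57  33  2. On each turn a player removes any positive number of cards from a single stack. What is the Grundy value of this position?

Compute the nim-sum pairwise:
23 ⊕ 12 = 27
27 ⊕ 35 = 56
56 ⊕ 57 = 1
1 ⊕ 33 = 32
32 ⊕ 2 = 34

34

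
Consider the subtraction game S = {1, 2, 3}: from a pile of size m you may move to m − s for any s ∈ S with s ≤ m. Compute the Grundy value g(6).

Compute g(0), g(1), … for moves {1, 2, 3}:
g(0) = mex{} = 0
g(1) = mex{0} = 1
g(2) = mex{0,1} = 2
g(3) = mex{0,1,2} = 3
g(4) = mex{1,2,3} = 0
g(5) = mex{0,2,3} = 1
g(6) = mex{0,1,3} = 2
So g(6) = 2.

2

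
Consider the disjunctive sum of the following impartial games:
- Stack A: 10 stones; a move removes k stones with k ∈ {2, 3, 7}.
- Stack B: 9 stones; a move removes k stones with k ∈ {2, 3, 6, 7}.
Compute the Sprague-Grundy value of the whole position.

0

For stack A, compute g(0), g(1), … with moves {2, 3, 7}:
g(0) = mex{} = 0
g(1) = mex{} = 0
g(2) = mex{0} = 1
g(3) = mex{0} = 1
g(4) = mex{0,1} = 2
g(5) = mex{1} = 0
g(6) = mex{1,2} = 0
g(7) = mex{0,2} = 1
g(8) = mex{0} = 1
g(9) = mex{0,1} = 2
g(10) = mex{1} = 0
So g(10) = 0.
Build the Grundy sequence for stack B with g(k) = mex{g(k−s) : s ∈ {2, 3, 6, 7}, s ≤ k}:
g(0) = mex{} = 0
g(1) = mex{} = 0
g(2) = mex{0} = 1
g(3) = mex{0} = 1
g(4) = mex{0,1} = 2
g(5) = mex{1} = 0
g(6) = mex{0,1,2} = 3
g(7) = mex{0,2} = 1
g(8) = mex{0,1,3} = 2
g(9) = mex{1,3} = 0
So g(9) = 0.
By the Sprague-Grundy theorem, the Grundy value of a sum of independent games is the XOR of the component values.
Combined value = 0 XOR 0 = 0.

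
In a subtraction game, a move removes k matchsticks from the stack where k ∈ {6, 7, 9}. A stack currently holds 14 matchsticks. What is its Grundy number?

Compute g(0), g(1), … for moves {6, 7, 9}:
k:     0  1  2  3  4  5  6  7  8  9 10 11 12 13 14
g(k):  0  0  0  0  0  0  1  1  1  1  1  1  2  2  2
So g(14) = 2.

2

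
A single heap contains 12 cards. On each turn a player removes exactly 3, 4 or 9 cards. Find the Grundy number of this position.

2

Compute g(0), g(1), … for moves {3, 4, 9}:
k:     0  1  2  3  4  5  6  7  8  9 10 11 12
g(k):  0  0  0  1  1  1  2  0  0  3  1  1  2
So g(12) = 2.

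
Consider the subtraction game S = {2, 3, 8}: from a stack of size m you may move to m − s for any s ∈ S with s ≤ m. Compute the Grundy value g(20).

0

Build the Grundy sequence with g(k) = mex{g(k−s) : s ∈ {2, 3, 8}, s ≤ k}:
k:     0  1  2  3  4  5  6  7  8  9 10 11 12 13 14 15 16 17 18 19 20
g(k):  0  0  1  1  2  0  0  1  1  2  0  0  1  1  2  0  0  1  1  2  0
So g(20) = 0.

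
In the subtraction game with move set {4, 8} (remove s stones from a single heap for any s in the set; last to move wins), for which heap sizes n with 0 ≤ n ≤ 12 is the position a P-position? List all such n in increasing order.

Compute g(0), g(1), … for moves {4, 8}:
g(0) = mex{} = 0
g(1) = mex{} = 0
g(2) = mex{} = 0
g(3) = mex{} = 0
g(4) = mex{0} = 1
g(5) = mex{0} = 1
g(6) = mex{0} = 1
g(7) = mex{0} = 1
g(8) = mex{0,1} = 2
g(9) = mex{0,1} = 2
g(10) = mex{0,1} = 2
g(11) = mex{0,1} = 2
g(12) = mex{1,2} = 0
The P-positions (g = 0) in 0..12 are 0, 1, 2, 3, 12.

0, 1, 2, 3, 12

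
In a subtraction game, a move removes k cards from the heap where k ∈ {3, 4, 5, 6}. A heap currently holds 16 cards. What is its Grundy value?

2

Grundy values for subtraction set {3, 4, 5, 6}:
k:     0  1  2  3  4  5  6  7  8  9 10 11 12 13 14 15 16
g(k):  0  0  0  1  1  1  2  2  2  0  0  0  1  1  1  2  2
So g(16) = 2.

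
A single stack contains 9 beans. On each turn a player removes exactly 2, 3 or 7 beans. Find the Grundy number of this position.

2

Build the Grundy sequence with g(k) = mex{g(k−s) : s ∈ {2, 3, 7}, s ≤ k}:
g(0) = mex{} = 0
g(1) = mex{} = 0
g(2) = mex{0} = 1
g(3) = mex{0} = 1
g(4) = mex{0,1} = 2
g(5) = mex{1} = 0
g(6) = mex{1,2} = 0
g(7) = mex{0,2} = 1
g(8) = mex{0} = 1
g(9) = mex{0,1} = 2
So g(9) = 2.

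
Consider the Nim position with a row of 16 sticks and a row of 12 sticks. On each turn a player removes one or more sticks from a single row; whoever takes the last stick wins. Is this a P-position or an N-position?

Nim-sum: 16 XOR 12 = 28.
The nim-sum is 28 ≠ 0, so this is an N-position: the player to move can win.

N-position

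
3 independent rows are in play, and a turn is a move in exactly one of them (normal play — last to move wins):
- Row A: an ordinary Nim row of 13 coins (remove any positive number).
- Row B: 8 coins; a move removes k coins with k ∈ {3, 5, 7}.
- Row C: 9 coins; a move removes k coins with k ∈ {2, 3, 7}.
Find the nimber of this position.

13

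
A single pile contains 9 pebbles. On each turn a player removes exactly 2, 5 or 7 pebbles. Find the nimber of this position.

2

Build the Grundy sequence with g(k) = mex{g(k−s) : s ∈ {2, 5, 7}, s ≤ k}:
g(0) = mex{} = 0
g(1) = mex{} = 0
g(2) = mex{0} = 1
g(3) = mex{0} = 1
g(4) = mex{1} = 0
g(5) = mex{0,1} = 2
g(6) = mex{0} = 1
g(7) = mex{0,1,2} = 3
g(8) = mex{0,1} = 2
g(9) = mex{0,1,3} = 2
So g(9) = 2.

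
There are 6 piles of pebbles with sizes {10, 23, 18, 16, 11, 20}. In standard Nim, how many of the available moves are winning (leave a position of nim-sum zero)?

Bitwise XOR of the heap sizes:
  01010  (10)
  10111  (23)
  10010  (18)
  10000  (16)
  01011  (11)
  10100  (20)
  -----
  00000  (0)
The nim-sum is already 0, so every move leaves a nonzero nim-sum — there are no winning moves.

0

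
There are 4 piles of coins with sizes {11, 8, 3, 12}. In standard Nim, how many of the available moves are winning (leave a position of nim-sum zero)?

3

Nim-sum: 11 ^ 8 ^ 3 ^ 12 = 12.
The overall nim-sum is X = 12. A pile of size p has a winning move iff p XOR X < p (reduce it to p XOR X).
  11: 11 XOR 12 = 7 < 11 — winning move (to 7).
  8: 8 XOR 12 = 4 < 8 — winning move (to 4).
  3: 3 XOR 12 = 15 ≥ 3 — no move.
  12: 12 XOR 12 = 0 < 12 — winning move (to 0).
That gives 3 winning moves.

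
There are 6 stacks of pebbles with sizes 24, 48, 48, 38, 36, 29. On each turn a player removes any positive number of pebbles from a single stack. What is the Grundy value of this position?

7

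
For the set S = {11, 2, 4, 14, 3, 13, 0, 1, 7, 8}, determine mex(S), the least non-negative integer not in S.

5

The values 0, 1, 2, 3, 4 are all present; 5 is the first non-negative integer missing from the set.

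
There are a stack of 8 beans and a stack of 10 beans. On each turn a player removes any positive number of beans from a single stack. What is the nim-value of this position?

2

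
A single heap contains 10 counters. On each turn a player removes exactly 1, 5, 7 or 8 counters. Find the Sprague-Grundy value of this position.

2

Grundy values for subtraction set {1, 5, 7, 8}:
g(0) = mex{} = 0
g(1) = mex{0} = 1
g(2) = mex{1} = 0
g(3) = mex{0} = 1
g(4) = mex{1} = 0
g(5) = mex{0} = 1
g(6) = mex{1} = 0
g(7) = mex{0} = 1
g(8) = mex{0,1} = 2
g(9) = mex{0,1,2} = 3
g(10) = mex{0,1,3} = 2
So g(10) = 2.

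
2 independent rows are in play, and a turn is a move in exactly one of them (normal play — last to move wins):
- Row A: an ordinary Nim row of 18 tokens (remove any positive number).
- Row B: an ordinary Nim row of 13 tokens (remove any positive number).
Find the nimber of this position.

Row A is a plain Nim row of size 18, so its Grundy value is 18.
Row B is a plain Nim row of size 13, so its Grundy value is 13.
The value of a disjunctive sum is the nim-sum of the parts.
Combined value = 18 ⊕ 13 = 31.

31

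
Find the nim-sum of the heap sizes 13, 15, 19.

17

Nim-sum: 13 XOR 15 XOR 19 = 17.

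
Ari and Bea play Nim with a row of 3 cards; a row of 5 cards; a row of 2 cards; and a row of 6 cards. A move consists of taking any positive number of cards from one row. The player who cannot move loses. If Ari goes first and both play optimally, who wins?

Ari wins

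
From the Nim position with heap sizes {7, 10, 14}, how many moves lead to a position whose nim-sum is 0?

Nim-sum: 7 ^ 10 ^ 14 = 3.
The overall nim-sum is X = 3. A heap of size p has a winning move iff p XOR X < p (reduce it to p XOR X).
  7: 7 XOR 3 = 4 < 7 — winning move (to 4).
  10: 10 XOR 3 = 9 < 10 — winning move (to 9).
  14: 14 XOR 3 = 13 < 14 — winning move (to 13).
That gives 3 winning moves.

3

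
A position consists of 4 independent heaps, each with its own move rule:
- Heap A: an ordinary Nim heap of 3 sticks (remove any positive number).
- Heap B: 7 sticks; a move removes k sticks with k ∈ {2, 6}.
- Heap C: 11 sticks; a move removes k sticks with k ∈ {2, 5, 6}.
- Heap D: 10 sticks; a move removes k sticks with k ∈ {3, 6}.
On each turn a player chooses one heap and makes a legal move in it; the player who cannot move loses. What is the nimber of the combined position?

2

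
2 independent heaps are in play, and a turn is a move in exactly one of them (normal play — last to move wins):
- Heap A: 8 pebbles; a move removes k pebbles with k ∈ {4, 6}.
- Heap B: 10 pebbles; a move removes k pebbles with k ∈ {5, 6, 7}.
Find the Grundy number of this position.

0

Grundy values for heap A (subtraction set {4, 6}):
k:     0  1  2  3  4  5  6  7  8
g(k):  0  0  0  0  1  1  1  1  2
So g(8) = 2.
Build the Grundy sequence for heap B with g(k) = mex{g(k−s) : s ∈ {5, 6, 7}, s ≤ k}:
k:     0  1  2  3  4  5  6  7  8  9 10
g(k):  0  0  0  0  0  1  1  1  1  1  2
So g(10) = 2.
The value of a disjunctive sum is the nim-sum of the parts.
Combined value = 2 ⊕ 2 = 0.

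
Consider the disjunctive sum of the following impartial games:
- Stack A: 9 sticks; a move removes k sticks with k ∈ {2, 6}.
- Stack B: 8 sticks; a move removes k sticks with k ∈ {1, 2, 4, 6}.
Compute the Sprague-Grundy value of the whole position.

Build the Grundy sequence for stack A with g(k) = mex{g(k−s) : s ∈ {2, 6}, s ≤ k}:
g(0) = mex{} = 0
g(1) = mex{} = 0
g(2) = mex{0} = 1
g(3) = mex{0} = 1
g(4) = mex{1} = 0
g(5) = mex{1} = 0
g(6) = mex{0} = 1
g(7) = mex{0} = 1
g(8) = mex{1} = 0
g(9) = mex{1} = 0
So g(9) = 0.
For stack B, compute g(0), g(1), … with moves {1, 2, 4, 6}:
k:     0  1  2  3  4  5  6  7  8
g(k):  0  1  2  0  1  2  3  4  0
So g(8) = 0.
By the Sprague-Grundy theorem, the Grundy value of a sum of independent games is the XOR of the component values.
Combined value = 0 XOR 0 = 0.

0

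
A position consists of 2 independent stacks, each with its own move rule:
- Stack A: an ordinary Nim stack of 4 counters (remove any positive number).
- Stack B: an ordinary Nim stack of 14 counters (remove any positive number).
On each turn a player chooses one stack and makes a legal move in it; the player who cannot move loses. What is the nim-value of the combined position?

10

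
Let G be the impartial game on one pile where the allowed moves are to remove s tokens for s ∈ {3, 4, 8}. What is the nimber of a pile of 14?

Grundy values for subtraction set {3, 4, 8}:
g(0) = mex{} = 0
g(1) = mex{} = 0
g(2) = mex{} = 0
g(3) = mex{0} = 1
g(4) = mex{0} = 1
g(5) = mex{0} = 1
g(6) = mex{0,1} = 2
g(7) = mex{1} = 0
g(8) = mex{0,1} = 2
g(9) = mex{0,1,2} = 3
g(10) = mex{0,2} = 1
g(11) = mex{0,1,2} = 3
g(12) = mex{1,2,3} = 0
g(13) = mex{1,3} = 0
g(14) = mex{1,2,3} = 0
So g(14) = 0.

0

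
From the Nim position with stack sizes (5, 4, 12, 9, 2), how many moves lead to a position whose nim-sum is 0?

Nim-sum: 5 ^ 4 ^ 12 ^ 9 ^ 2 = 6.
The overall nim-sum is X = 6. A stack of size p has a winning move iff p XOR X < p (reduce it to p XOR X).
  5: 5 XOR 6 = 3 < 5 — winning move (to 3).
  4: 4 XOR 6 = 2 < 4 — winning move (to 2).
  12: 12 XOR 6 = 10 < 12 — winning move (to 10).
  9: 9 XOR 6 = 15 ≥ 9 — no move.
  2: 2 XOR 6 = 4 ≥ 2 — no move.
That gives 3 winning moves.

3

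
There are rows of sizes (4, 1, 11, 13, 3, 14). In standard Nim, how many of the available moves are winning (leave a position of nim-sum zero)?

Compute the nim-sum pairwise:
4 ⊕ 1 = 5
5 ⊕ 11 = 14
14 ⊕ 13 = 3
3 ⊕ 3 = 0
0 ⊕ 14 = 14
The overall nim-sum is X = 14. A row of size p has a winning move iff p XOR X < p (reduce it to p XOR X).
  4: 4 XOR 14 = 10 ≥ 4 — no move.
  1: 1 XOR 14 = 15 ≥ 1 — no move.
  11: 11 XOR 14 = 5 < 11 — winning move (to 5).
  13: 13 XOR 14 = 3 < 13 — winning move (to 3).
  3: 3 XOR 14 = 13 ≥ 3 — no move.
  14: 14 XOR 14 = 0 < 14 — winning move (to 0).
That gives 3 winning moves.

3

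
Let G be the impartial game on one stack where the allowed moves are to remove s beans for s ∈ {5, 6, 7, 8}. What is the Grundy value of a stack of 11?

Grundy values for subtraction set {5, 6, 7, 8}:
g(0) = mex{} = 0
g(1) = mex{} = 0
g(2) = mex{} = 0
g(3) = mex{} = 0
g(4) = mex{} = 0
g(5) = mex{0} = 1
g(6) = mex{0} = 1
g(7) = mex{0} = 1
g(8) = mex{0} = 1
g(9) = mex{0} = 1
g(10) = mex{0,1} = 2
g(11) = mex{0,1} = 2
So g(11) = 2.

2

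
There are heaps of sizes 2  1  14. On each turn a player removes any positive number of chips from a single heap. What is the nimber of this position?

Nim-sum: 2 XOR 1 XOR 14 = 13.

13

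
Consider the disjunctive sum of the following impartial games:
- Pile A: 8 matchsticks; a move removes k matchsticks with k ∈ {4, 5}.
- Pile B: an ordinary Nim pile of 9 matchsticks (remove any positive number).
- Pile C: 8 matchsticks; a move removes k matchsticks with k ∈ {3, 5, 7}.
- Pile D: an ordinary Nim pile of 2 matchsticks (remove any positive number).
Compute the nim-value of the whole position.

Grundy values for pile A (subtraction set {4, 5}):
k:     0  1  2  3  4  5  6  7  8
g(k):  0  0  0  0  1  1  1  1  2
So g(8) = 2.
Pile B is a plain Nim pile of size 9, so its Grundy value is 9.
Build the Grundy sequence for pile C with g(k) = mex{g(k−s) : s ∈ {3, 5, 7}, s ≤ k}:
g(0) = mex{} = 0
g(1) = mex{} = 0
g(2) = mex{} = 0
g(3) = mex{0} = 1
g(4) = mex{0} = 1
g(5) = mex{0} = 1
g(6) = mex{0,1} = 2
g(7) = mex{0,1} = 2
g(8) = mex{0,1} = 2
So g(8) = 2.
Pile D is a plain Nim pile of size 2, so its Grundy value is 2.
The value of a disjunctive sum is the nim-sum of the parts.
Combined value = 2 ⊕ 9 ⊕ 2 ⊕ 2 = 11.

11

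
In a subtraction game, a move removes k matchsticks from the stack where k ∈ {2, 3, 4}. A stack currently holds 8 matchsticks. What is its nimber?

1

Build the Grundy sequence with g(k) = mex{g(k−s) : s ∈ {2, 3, 4}, s ≤ k}:
k:     0  1  2  3  4  5  6  7  8
g(k):  0  0  1  1  2  2  0  0  1
So g(8) = 1.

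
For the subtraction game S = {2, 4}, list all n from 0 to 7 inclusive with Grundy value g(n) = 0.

0, 1, 6, 7

Grundy values for subtraction set {2, 4}:
g(0) = mex{} = 0
g(1) = mex{} = 0
g(2) = mex{0} = 1
g(3) = mex{0} = 1
g(4) = mex{0,1} = 2
g(5) = mex{0,1} = 2
g(6) = mex{1,2} = 0
g(7) = mex{1,2} = 0
The P-positions (g = 0) in 0..7 are 0, 1, 6, 7.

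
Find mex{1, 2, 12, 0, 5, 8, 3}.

4

The values 0, 1, 2, 3 are all present; 4 is the first non-negative integer missing from the set.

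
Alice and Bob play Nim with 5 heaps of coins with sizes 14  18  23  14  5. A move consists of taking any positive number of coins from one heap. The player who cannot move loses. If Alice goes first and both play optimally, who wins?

Nim-sum: 14 XOR 18 XOR 23 XOR 14 XOR 5 = 0.
The nim-sum is 0, so this is a P-position: the player to move is in a losing position under optimal play; Alice is about to move from it and so loses — Bob wins.

Bob wins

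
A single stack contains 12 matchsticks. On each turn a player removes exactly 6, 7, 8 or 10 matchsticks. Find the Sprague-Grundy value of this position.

Compute g(0), g(1), … for moves {6, 7, 8, 10}:
g(0) = mex{} = 0
g(1) = mex{} = 0
g(2) = mex{} = 0
g(3) = mex{} = 0
g(4) = mex{} = 0
g(5) = mex{} = 0
g(6) = mex{0} = 1
g(7) = mex{0} = 1
g(8) = mex{0} = 1
g(9) = mex{0} = 1
g(10) = mex{0} = 1
g(11) = mex{0} = 1
g(12) = mex{0,1} = 2
So g(12) = 2.

2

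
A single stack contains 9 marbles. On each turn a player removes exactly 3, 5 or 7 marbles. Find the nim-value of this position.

Build the Grundy sequence with g(k) = mex{g(k−s) : s ∈ {3, 5, 7}, s ≤ k}:
g(0) = mex{} = 0
g(1) = mex{} = 0
g(2) = mex{} = 0
g(3) = mex{0} = 1
g(4) = mex{0} = 1
g(5) = mex{0} = 1
g(6) = mex{0,1} = 2
g(7) = mex{0,1} = 2
g(8) = mex{0,1} = 2
g(9) = mex{0,1,2} = 3
So g(9) = 3.

3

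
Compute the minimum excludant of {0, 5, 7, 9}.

1

0 is in the set but 1 is not, so the mex is 1.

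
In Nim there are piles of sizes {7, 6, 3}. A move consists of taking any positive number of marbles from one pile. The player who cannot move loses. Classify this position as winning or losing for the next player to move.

Winning position

Bitwise XOR of the heap sizes:
  111  (7)
  110  (6)
  011  (3)
  ---
  010  (2)
The nim-sum is 2 ≠ 0, so this is an N-position: the player to move can win.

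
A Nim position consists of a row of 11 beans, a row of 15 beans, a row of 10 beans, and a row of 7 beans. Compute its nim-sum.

9

Compute the nim-sum pairwise:
11 ^ 15 = 4
4 ^ 10 = 14
14 ^ 7 = 9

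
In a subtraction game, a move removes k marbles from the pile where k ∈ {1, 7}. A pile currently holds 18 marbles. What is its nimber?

0

Build the Grundy sequence with g(k) = mex{g(k−s) : s ∈ {1, 7}, s ≤ k}:
k:     0  1  2  3  4  5  6  7  8  9 10 11 12 13 14 15 16 17 18
g(k):  0  1  0  1  0  1  0  1  0  1  0  1  0  1  0  1  0  1  0
So g(18) = 0.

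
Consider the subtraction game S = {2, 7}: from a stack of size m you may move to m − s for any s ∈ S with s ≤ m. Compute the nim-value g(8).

Compute g(0), g(1), … for moves {2, 7}:
g(0) = mex{} = 0
g(1) = mex{} = 0
g(2) = mex{0} = 1
g(3) = mex{0} = 1
g(4) = mex{1} = 0
g(5) = mex{1} = 0
g(6) = mex{0} = 1
g(7) = mex{0} = 1
g(8) = mex{0,1} = 2
So g(8) = 2.

2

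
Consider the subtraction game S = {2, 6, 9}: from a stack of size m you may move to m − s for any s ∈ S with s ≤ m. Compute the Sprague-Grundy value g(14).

1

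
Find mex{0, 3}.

0 is in the set but 1 is not, so the mex is 1.

1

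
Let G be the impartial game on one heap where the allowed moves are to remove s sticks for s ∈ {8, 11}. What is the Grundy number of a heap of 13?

Compute g(0), g(1), … for moves {8, 11}:
k:     0  1  2  3  4  5  6  7  8  9 10 11 12 13
g(k):  0  0  0  0  0  0  0  0  1  1  1  1  1  1
So g(13) = 1.

1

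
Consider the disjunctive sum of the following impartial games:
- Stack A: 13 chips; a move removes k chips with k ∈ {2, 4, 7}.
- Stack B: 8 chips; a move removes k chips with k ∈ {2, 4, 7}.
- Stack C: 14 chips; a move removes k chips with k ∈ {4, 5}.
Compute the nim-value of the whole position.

2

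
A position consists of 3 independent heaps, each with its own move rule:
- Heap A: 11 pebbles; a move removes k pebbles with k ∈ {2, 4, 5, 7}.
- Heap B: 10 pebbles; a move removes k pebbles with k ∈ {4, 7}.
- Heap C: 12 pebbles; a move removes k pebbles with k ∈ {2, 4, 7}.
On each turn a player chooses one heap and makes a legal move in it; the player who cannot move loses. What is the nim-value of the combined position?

3

Build the Grundy sequence for heap A with g(k) = mex{g(k−s) : s ∈ {2, 4, 5, 7}, s ≤ k}:
g(0) = mex{} = 0
g(1) = mex{} = 0
g(2) = mex{0} = 1
g(3) = mex{0} = 1
g(4) = mex{0,1} = 2
g(5) = mex{0,1} = 2
g(6) = mex{0,1,2} = 3
g(7) = mex{0,1,2} = 3
g(8) = mex{0,1,2,3} = 4
g(9) = mex{1,2,3} = 0
g(10) = mex{1,2,3,4} = 0
g(11) = mex{0,2,3} = 1
So g(11) = 1.
For heap B, compute g(0), g(1), … with moves {4, 7}:
k:     0  1  2  3  4  5  6  7  8  9 10
g(k):  0  0  0  0  1  1  1  1  2  2  2
So g(10) = 2.
Grundy values for heap C (subtraction set {2, 4, 7}):
k:     0  1  2  3  4  5  6  7  8  9 10 11 12
g(k):  0  0  1  1  2  2  0  3  1  0  2  1  0
So g(12) = 0.
By the Sprague-Grundy theorem, the Grundy value of a sum of independent games is the XOR of the component values.
Combined value = 1 XOR 2 XOR 0 = 3.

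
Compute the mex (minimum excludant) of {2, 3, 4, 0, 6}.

0 is in the set but 1 is not, so the mex is 1.

1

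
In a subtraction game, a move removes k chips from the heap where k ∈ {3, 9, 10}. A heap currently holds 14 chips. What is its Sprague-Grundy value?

Compute g(0), g(1), … for moves {3, 9, 10}:
k:     0  1  2  3  4  5  6  7  8  9 10 11 12 13 14
g(k):  0  0  0  1  1  1  0  0  0  1  1  1  2  0  0
So g(14) = 0.

0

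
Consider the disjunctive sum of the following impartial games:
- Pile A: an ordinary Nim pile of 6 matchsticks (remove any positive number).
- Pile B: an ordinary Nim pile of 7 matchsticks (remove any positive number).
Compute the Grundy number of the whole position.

Pile A is a plain Nim pile of size 6, so its Grundy value is 6.
Pile B is a plain Nim pile of size 7, so its Grundy value is 7.
By the Sprague-Grundy theorem, the Grundy value of a sum of independent games is the XOR of the component values.
Combined value = 6 XOR 7 = 1.

1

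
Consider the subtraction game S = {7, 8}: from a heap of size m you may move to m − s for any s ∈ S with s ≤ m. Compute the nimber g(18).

0

Compute g(0), g(1), … for moves {7, 8}:
k:     0  1  2  3  4  5  6  7  8  9 10 11 12 13 14 15 16 17 18
g(k):  0  0  0  0  0  0  0  1  1  1  1  1  1  1  2  0  0  0  0
So g(18) = 0.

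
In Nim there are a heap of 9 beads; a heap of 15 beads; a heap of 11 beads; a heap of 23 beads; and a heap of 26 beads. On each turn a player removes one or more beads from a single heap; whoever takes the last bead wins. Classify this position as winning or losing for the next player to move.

In binary:
  01001  (9)
  01111  (15)
  01011  (11)
  10111  (23)
  11010  (26)
  -----
  00000  (0)
The nim-sum is 0, so this is a P-position: the player to move is in a losing position under optimal play.

Losing position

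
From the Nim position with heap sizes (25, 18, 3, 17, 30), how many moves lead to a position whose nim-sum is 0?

In binary:
  11001  (25)
  10010  (18)
  00011  (3)
  10001  (17)
  11110  (30)
  -----
  00111  (7)
The overall nim-sum is X = 7. A heap of size p has a winning move iff p XOR X < p (reduce it to p XOR X).
  25: 25 XOR 7 = 30 ≥ 25 — no move.
  18: 18 XOR 7 = 21 ≥ 18 — no move.
  3: 3 XOR 7 = 4 ≥ 3 — no move.
  17: 17 XOR 7 = 22 ≥ 17 — no move.
  30: 30 XOR 7 = 25 < 30 — winning move (to 25).
That gives 1 winning move.

1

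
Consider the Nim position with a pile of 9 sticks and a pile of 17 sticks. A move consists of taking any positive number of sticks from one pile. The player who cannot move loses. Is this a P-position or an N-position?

N-position

Compute the nim-sum pairwise:
9 XOR 17 = 24
The nim-sum is 24 ≠ 0, so this is an N-position: the player to move can win.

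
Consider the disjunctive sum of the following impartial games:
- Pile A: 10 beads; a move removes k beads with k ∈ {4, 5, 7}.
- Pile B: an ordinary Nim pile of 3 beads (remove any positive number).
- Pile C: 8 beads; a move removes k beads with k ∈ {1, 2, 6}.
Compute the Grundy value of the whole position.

0

Grundy values for pile A (subtraction set {4, 5, 7}):
g(0) = mex{} = 0
g(1) = mex{} = 0
g(2) = mex{} = 0
g(3) = mex{} = 0
g(4) = mex{0} = 1
g(5) = mex{0} = 1
g(6) = mex{0} = 1
g(7) = mex{0} = 1
g(8) = mex{0,1} = 2
g(9) = mex{0,1} = 2
g(10) = mex{0,1} = 2
So g(10) = 2.
Pile B is a plain Nim pile of size 3, so its Grundy value is 3.
Build the Grundy sequence for pile C with g(k) = mex{g(k−s) : s ∈ {1, 2, 6}, s ≤ k}:
g(0) = mex{} = 0
g(1) = mex{0} = 1
g(2) = mex{0,1} = 2
g(3) = mex{1,2} = 0
g(4) = mex{0,2} = 1
g(5) = mex{0,1} = 2
g(6) = mex{0,1,2} = 3
g(7) = mex{1,2,3} = 0
g(8) = mex{0,2,3} = 1
So g(8) = 1.
By the Sprague-Grundy theorem, the Grundy value of a sum of independent games is the XOR of the component values.
Combined value = 2 ⊕ 3 ⊕ 1 = 0.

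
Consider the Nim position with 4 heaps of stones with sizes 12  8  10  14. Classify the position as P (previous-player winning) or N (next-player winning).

P-position

Nim-sum: 12 ^ 8 ^ 10 ^ 14 = 0.
The nim-sum is 0, so this is a P-position: the player to move is in a losing position under optimal play.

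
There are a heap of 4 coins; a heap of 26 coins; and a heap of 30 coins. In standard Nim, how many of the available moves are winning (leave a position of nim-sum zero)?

Nim-sum: 4 XOR 26 XOR 30 = 0.
The nim-sum is already 0, so every move leaves a nonzero nim-sum — there are no winning moves.

0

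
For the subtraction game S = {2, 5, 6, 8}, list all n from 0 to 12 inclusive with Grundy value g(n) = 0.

0, 1, 4, 11

Build the Grundy sequence with g(k) = mex{g(k−s) : s ∈ {2, 5, 6, 8}, s ≤ k}:
g(0) = mex{} = 0
g(1) = mex{} = 0
g(2) = mex{0} = 1
g(3) = mex{0} = 1
g(4) = mex{1} = 0
g(5) = mex{0,1} = 2
g(6) = mex{0} = 1
g(7) = mex{0,1,2} = 3
g(8) = mex{0,1} = 2
g(9) = mex{0,1,3} = 2
g(10) = mex{0,1,2} = 3
g(11) = mex{1,2} = 0
g(12) = mex{0,1,3} = 2
The P-positions (g = 0) in 0..12 are 0, 1, 4, 11.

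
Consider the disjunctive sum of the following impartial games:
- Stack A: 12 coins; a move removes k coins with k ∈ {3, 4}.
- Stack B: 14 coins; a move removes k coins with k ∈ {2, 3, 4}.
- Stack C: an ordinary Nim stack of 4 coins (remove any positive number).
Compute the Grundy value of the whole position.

For stack A, compute g(0), g(1), … with moves {3, 4}:
g(0) = mex{} = 0
g(1) = mex{} = 0
g(2) = mex{} = 0
g(3) = mex{0} = 1
g(4) = mex{0} = 1
g(5) = mex{0} = 1
g(6) = mex{0,1} = 2
g(7) = mex{1} = 0
g(8) = mex{1} = 0
g(9) = mex{1,2} = 0
g(10) = mex{0,2} = 1
g(11) = mex{0} = 1
g(12) = mex{0} = 1
So g(12) = 1.
For stack B, compute g(0), g(1), … with moves {2, 3, 4}:
k:     0  1  2  3  4  5  6  7  8  9 10 11 12 13 14
g(k):  0  0  1  1  2  2  0  0  1  1  2  2  0  0  1
So g(14) = 1.
Stack C is a plain Nim stack of size 4, so its Grundy value is 4.
The value of a disjunctive sum is the nim-sum of the parts.
Combined value = 1 ⊕ 1 ⊕ 4 = 4.

4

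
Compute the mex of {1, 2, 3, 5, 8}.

0

0 is not in the set, so the mex is 0.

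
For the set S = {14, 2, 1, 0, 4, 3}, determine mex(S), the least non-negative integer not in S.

5

The values 0, 1, 2, 3, 4 are all present; 5 is the first non-negative integer missing from the set.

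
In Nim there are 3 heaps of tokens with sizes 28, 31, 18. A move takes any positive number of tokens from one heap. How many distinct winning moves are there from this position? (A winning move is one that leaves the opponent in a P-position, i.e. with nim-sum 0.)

3

In binary:
  11100  (28)
  11111  (31)
  10010  (18)
  -----
  10001  (17)
The overall nim-sum is X = 17. A heap of size p has a winning move iff p XOR X < p (reduce it to p XOR X).
  28: 28 XOR 17 = 13 < 28 — winning move (to 13).
  31: 31 XOR 17 = 14 < 31 — winning move (to 14).
  18: 18 XOR 17 = 3 < 18 — winning move (to 3).
That gives 3 winning moves.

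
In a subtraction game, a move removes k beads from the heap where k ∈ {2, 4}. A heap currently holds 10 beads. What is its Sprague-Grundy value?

2

Compute g(0), g(1), … for moves {2, 4}:
k:     0  1  2  3  4  5  6  7  8  9 10
g(k):  0  0  1  1  2  2  0  0  1  1  2
So g(10) = 2.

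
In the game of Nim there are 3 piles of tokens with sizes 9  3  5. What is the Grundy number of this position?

15

Nim-sum: 9 ^ 3 ^ 5 = 15.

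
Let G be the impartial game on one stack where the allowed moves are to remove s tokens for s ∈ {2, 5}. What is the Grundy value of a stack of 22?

0

Grundy values for subtraction set {2, 5}:
k:     0  1  2  3  4  5  6  7  8  9 10 11 12 13 14 15 16 17 18 19 20 21 22
g(k):  0  0  1  1  0  2  1  0  0  1  1  0  2  1  0  0  1  1  0  2  1  0  0
So g(22) = 0.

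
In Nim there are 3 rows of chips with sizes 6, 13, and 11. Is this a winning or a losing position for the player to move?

Compute the nim-sum pairwise:
6 XOR 13 = 11
11 XOR 11 = 0
The nim-sum is 0, so this is a P-position: the player to move is in a losing position under optimal play.

Losing position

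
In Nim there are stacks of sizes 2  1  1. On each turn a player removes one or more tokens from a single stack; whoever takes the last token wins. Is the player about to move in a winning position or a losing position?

Compute the nim-sum pairwise:
2 ^ 1 = 3
3 ^ 1 = 2
The nim-sum is 2 ≠ 0, so this is an N-position: the player to move can win.

Winning position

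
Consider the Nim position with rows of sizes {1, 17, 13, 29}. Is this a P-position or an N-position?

In binary:
  00001  (1)
  10001  (17)
  01101  (13)
  11101  (29)
  -----
  00000  (0)
The nim-sum is 0, so this is a P-position: the player to move is in a losing position under optimal play.

P-position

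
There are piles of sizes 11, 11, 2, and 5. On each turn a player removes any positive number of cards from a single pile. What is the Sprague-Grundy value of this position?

Compute the nim-sum pairwise:
11 ⊕ 11 = 0
0 ⊕ 2 = 2
2 ⊕ 5 = 7

7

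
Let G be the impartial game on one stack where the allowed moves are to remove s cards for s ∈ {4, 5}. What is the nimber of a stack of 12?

Build the Grundy sequence with g(k) = mex{g(k−s) : s ∈ {4, 5}, s ≤ k}:
g(0) = mex{} = 0
g(1) = mex{} = 0
g(2) = mex{} = 0
g(3) = mex{} = 0
g(4) = mex{0} = 1
g(5) = mex{0} = 1
g(6) = mex{0} = 1
g(7) = mex{0} = 1
g(8) = mex{0,1} = 2
g(9) = mex{1} = 0
g(10) = mex{1} = 0
g(11) = mex{1} = 0
g(12) = mex{1,2} = 0
So g(12) = 0.

0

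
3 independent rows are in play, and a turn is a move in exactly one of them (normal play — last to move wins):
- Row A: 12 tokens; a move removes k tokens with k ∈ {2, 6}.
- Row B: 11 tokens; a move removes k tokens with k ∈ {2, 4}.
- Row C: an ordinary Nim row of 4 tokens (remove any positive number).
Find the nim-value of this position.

For row A, compute g(0), g(1), … with moves {2, 6}:
k:     0  1  2  3  4  5  6  7  8  9 10 11 12
g(k):  0  0  1  1  0  0  1  1  0  0  1  1  0
So g(12) = 0.
For row B, compute g(0), g(1), … with moves {2, 4}:
g(0) = mex{} = 0
g(1) = mex{} = 0
g(2) = mex{0} = 1
g(3) = mex{0} = 1
g(4) = mex{0,1} = 2
g(5) = mex{0,1} = 2
g(6) = mex{1,2} = 0
g(7) = mex{1,2} = 0
g(8) = mex{0,2} = 1
g(9) = mex{0,2} = 1
g(10) = mex{0,1} = 2
g(11) = mex{0,1} = 2
So g(11) = 2.
Row C is a plain Nim row of size 4, so its Grundy value is 4.
By the Sprague-Grundy theorem, the Grundy value of a sum of independent games is the XOR of the component values.
Combined value = 0 ⊕ 2 ⊕ 4 = 6.

6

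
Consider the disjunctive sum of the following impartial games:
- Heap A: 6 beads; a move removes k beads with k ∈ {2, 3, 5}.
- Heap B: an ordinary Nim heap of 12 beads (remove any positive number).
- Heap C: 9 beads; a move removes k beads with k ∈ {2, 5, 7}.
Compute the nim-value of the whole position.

13

Grundy values for heap A (subtraction set {2, 3, 5}):
g(0) = mex{} = 0
g(1) = mex{} = 0
g(2) = mex{0} = 1
g(3) = mex{0} = 1
g(4) = mex{0,1} = 2
g(5) = mex{0,1} = 2
g(6) = mex{0,1,2} = 3
So g(6) = 3.
Heap B is a plain Nim heap of size 12, so its Grundy value is 12.
Grundy values for heap C (subtraction set {2, 5, 7}):
k:     0  1  2  3  4  5  6  7  8  9
g(k):  0  0  1  1  0  2  1  3  2  2
So g(9) = 2.
By the Sprague-Grundy theorem, the Grundy value of a sum of independent games is the XOR of the component values.
Combined value = 3 XOR 12 XOR 2 = 13.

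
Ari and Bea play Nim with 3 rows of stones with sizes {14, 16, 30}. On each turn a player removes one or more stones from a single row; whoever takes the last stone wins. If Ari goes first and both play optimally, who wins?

Bea wins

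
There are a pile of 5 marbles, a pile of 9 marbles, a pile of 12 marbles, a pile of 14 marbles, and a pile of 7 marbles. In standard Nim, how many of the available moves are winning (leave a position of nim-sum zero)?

3

In binary:
  0101  (5)
  1001  (9)
  1100  (12)
  1110  (14)
  0111  (7)
  ----
  1001  (9)
The overall nim-sum is X = 9. A pile of size p has a winning move iff p XOR X < p (reduce it to p XOR X).
  5: 5 XOR 9 = 12 ≥ 5 — no move.
  9: 9 XOR 9 = 0 < 9 — winning move (to 0).
  12: 12 XOR 9 = 5 < 12 — winning move (to 5).
  14: 14 XOR 9 = 7 < 14 — winning move (to 7).
  7: 7 XOR 9 = 14 ≥ 7 — no move.
That gives 3 winning moves.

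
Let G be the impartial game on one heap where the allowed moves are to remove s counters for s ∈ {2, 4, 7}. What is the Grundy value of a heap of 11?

1

Grundy values for subtraction set {2, 4, 7}:
g(0) = mex{} = 0
g(1) = mex{} = 0
g(2) = mex{0} = 1
g(3) = mex{0} = 1
g(4) = mex{0,1} = 2
g(5) = mex{0,1} = 2
g(6) = mex{1,2} = 0
g(7) = mex{0,1,2} = 3
g(8) = mex{0,2} = 1
g(9) = mex{1,2,3} = 0
g(10) = mex{0,1} = 2
g(11) = mex{0,2,3} = 1
So g(11) = 1.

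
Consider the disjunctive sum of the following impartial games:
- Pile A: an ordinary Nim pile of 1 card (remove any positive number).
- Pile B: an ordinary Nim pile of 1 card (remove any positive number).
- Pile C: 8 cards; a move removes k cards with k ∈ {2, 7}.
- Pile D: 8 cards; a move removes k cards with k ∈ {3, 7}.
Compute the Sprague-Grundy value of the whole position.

Pile A is a plain Nim pile of size 1, so its Grundy value is 1.
Pile B is a plain Nim pile of size 1, so its Grundy value is 1.
For pile C, compute g(0), g(1), … with moves {2, 7}:
g(0) = mex{} = 0
g(1) = mex{} = 0
g(2) = mex{0} = 1
g(3) = mex{0} = 1
g(4) = mex{1} = 0
g(5) = mex{1} = 0
g(6) = mex{0} = 1
g(7) = mex{0} = 1
g(8) = mex{0,1} = 2
So g(8) = 2.
Grundy values for pile D (subtraction set {3, 7}):
k:     0  1  2  3  4  5  6  7  8
g(k):  0  0  0  1  1  1  0  2  2
So g(8) = 2.
The value of a disjunctive sum is the nim-sum of the parts.
Combined value = 1 ⊕ 1 ⊕ 2 ⊕ 2 = 0.

0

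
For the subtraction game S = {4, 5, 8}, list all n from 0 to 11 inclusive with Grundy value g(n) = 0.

0, 1, 2, 3

Grundy values for subtraction set {4, 5, 8}:
k:     0  1  2  3  4  5  6  7  8  9 10 11
g(k):  0  0  0  0  1  1  1  1  2  2  2  2
The P-positions (g = 0) in 0..11 are 0, 1, 2, 3.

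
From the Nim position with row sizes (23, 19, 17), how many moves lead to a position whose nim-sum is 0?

3

Nim-sum: 23 ^ 19 ^ 17 = 21.
The overall nim-sum is X = 21. A row of size p has a winning move iff p XOR X < p (reduce it to p XOR X).
  23: 23 XOR 21 = 2 < 23 — winning move (to 2).
  19: 19 XOR 21 = 6 < 19 — winning move (to 6).
  17: 17 XOR 21 = 4 < 17 — winning move (to 4).
That gives 3 winning moves.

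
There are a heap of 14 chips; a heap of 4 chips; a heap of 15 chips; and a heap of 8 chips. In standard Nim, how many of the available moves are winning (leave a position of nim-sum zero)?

Nim-sum: 14 XOR 4 XOR 15 XOR 8 = 13.
The overall nim-sum is X = 13. A heap of size p has a winning move iff p XOR X < p (reduce it to p XOR X).
  14: 14 XOR 13 = 3 < 14 — winning move (to 3).
  4: 4 XOR 13 = 9 ≥ 4 — no move.
  15: 15 XOR 13 = 2 < 15 — winning move (to 2).
  8: 8 XOR 13 = 5 < 8 — winning move (to 5).
That gives 3 winning moves.

3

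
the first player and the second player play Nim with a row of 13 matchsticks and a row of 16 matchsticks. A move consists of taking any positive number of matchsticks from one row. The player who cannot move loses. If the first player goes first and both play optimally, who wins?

the first player wins

Nim-sum: 13 XOR 16 = 29.
The nim-sum is 29 ≠ 0, so this is an N-position: the player to move can win; the first player has a winning move.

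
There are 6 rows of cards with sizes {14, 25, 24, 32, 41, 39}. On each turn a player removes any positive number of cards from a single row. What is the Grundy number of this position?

Nim-sum: 14 ⊕ 25 ⊕ 24 ⊕ 32 ⊕ 41 ⊕ 39 = 33.

33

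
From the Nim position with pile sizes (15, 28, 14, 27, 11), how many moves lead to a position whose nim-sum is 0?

Nim-sum: 15 XOR 28 XOR 14 XOR 27 XOR 11 = 13.
The overall nim-sum is X = 13. A pile of size p has a winning move iff p XOR X < p (reduce it to p XOR X).
  15: 15 XOR 13 = 2 < 15 — winning move (to 2).
  28: 28 XOR 13 = 17 < 28 — winning move (to 17).
  14: 14 XOR 13 = 3 < 14 — winning move (to 3).
  27: 27 XOR 13 = 22 < 27 — winning move (to 22).
  11: 11 XOR 13 = 6 < 11 — winning move (to 6).
That gives 5 winning moves.

5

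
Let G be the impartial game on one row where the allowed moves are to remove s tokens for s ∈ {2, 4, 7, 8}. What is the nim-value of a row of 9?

4

Build the Grundy sequence with g(k) = mex{g(k−s) : s ∈ {2, 4, 7, 8}, s ≤ k}:
k:     0  1  2  3  4  5  6  7  8  9
g(k):  0  0  1  1  2  2  0  3  1  4
So g(9) = 4.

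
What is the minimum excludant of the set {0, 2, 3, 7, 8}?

0 is in the set but 1 is not, so the mex is 1.

1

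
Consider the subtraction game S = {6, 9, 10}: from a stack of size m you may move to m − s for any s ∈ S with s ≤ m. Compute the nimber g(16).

0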